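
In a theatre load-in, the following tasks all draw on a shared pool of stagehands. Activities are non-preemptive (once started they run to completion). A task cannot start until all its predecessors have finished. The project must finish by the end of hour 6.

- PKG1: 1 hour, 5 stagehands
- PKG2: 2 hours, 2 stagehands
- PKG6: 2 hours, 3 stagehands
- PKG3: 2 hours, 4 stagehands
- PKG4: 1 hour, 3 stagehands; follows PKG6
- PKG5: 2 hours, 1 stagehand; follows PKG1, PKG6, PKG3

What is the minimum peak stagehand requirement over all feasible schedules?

Early-start (PKG1@1, PKG2@1, PKG6@1, PKG3@1, PKG4@3, PKG5@3) gives peak 14: h1:14  h2:9  h3:4  h4:1  h5:0  h6:0.
Shift PKG6→2, PKG3→3, PKG4→4, PKG5→5.
Schedule PKG1@1, PKG2@1, PKG6@2, PKG3@3, PKG4@4, PKG5@5: h1:7  h2:5  h3:7  h4:7  h5:1  h6:1 — peak 7.

7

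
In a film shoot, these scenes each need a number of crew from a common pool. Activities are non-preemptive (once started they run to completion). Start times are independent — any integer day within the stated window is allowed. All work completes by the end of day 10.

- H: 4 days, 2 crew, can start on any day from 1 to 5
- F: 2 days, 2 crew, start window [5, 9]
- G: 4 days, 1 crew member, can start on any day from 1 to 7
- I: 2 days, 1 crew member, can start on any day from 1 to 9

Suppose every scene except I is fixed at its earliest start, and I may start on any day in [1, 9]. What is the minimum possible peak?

I@1: d1:4  d2:4  d3:3  d4:3  d5:2  d6:2  d7:0  d8:0  d9:0  d10:0 → peak 4
I@2: d1:3  d2:4  d3:4  d4:3  d5:2  d6:2  d7:0  d8:0  d9:0  d10:0 → peak 4
I@3: d1:3  d2:3  d3:4  d4:4  d5:2  d6:2  d7:0  d8:0  d9:0  d10:0 → peak 4
I@4: d1:3  d2:3  d3:3  d4:4  d5:3  d6:2  d7:0  d8:0  d9:0  d10:0 → peak 4
I@5: d1:3  d2:3  d3:3  d4:3  d5:3  d6:3  d7:0  d8:0  d9:0  d10:0 → peak 3
I@6: d1:3  d2:3  d3:3  d4:3  d5:2  d6:3  d7:1  d8:0  d9:0  d10:0 → peak 3
I@7: d1:3  d2:3  d3:3  d4:3  d5:2  d6:2  d7:1  d8:1  d9:0  d10:0 → peak 3
I@8: d1:3  d2:3  d3:3  d4:3  d5:2  d6:2  d7:0  d8:1  d9:1  d10:0 → peak 3
I@9: d1:3  d2:3  d3:3  d4:3  d5:2  d6:2  d7:0  d8:0  d9:1  d10:1 → peak 3
Best is I@5, peak 3.

3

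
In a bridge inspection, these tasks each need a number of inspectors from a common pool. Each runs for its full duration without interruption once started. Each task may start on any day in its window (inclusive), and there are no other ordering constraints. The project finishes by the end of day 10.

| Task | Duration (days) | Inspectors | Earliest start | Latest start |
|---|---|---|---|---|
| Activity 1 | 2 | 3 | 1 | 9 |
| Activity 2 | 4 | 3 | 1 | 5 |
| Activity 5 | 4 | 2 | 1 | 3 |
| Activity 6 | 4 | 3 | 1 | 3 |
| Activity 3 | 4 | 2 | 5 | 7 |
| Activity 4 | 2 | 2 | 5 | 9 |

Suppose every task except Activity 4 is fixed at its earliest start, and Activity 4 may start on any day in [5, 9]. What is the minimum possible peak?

11

Activity 4@5: d1:11  d2:11  d3:8  d4:8  d5:4  d6:4  d7:2  d8:2  d9:0  d10:0 → peak 11
Activity 4@6: d1:11  d2:11  d3:8  d4:8  d5:2  d6:4  d7:4  d8:2  d9:0  d10:0 → peak 11
Activity 4@7: d1:11  d2:11  d3:8  d4:8  d5:2  d6:2  d7:4  d8:4  d9:0  d10:0 → peak 11
Activity 4@8: d1:11  d2:11  d3:8  d4:8  d5:2  d6:2  d7:2  d8:4  d9:2  d10:0 → peak 11
Activity 4@9: d1:11  d2:11  d3:8  d4:8  d5:2  d6:2  d7:2  d8:2  d9:2  d10:2 → peak 11
Best is Activity 4@5, peak 11.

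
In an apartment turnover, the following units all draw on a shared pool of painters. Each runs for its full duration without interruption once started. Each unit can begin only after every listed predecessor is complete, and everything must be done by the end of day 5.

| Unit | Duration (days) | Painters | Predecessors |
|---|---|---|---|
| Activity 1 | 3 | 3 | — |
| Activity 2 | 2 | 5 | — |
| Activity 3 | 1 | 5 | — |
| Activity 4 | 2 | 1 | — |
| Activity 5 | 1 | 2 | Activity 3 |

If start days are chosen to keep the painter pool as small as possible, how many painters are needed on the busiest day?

Early-start (Activity 1@1, Activity 2@1, Activity 3@1, Activity 4@1, Activity 5@2) gives peak 14: d1:14  d2:11  d3:3  d4:0  d5:0.
Shift Activity 3→3, Activity 4→4, Activity 5→4.
Schedule Activity 1@1, Activity 2@1, Activity 3@3, Activity 4@4, Activity 5@4: d1:8  d2:8  d3:8  d4:3  d5:1 — peak 8.

8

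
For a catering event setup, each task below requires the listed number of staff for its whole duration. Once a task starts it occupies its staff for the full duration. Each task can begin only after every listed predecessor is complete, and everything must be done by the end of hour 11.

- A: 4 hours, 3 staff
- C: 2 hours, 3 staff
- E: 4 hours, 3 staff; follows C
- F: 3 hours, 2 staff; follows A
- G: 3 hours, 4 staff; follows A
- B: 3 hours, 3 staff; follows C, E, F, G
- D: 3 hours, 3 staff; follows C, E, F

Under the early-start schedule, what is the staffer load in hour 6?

At early start, hour 6 has: E, F, G.
Demand: 3 + 2 + 4 = 9.

9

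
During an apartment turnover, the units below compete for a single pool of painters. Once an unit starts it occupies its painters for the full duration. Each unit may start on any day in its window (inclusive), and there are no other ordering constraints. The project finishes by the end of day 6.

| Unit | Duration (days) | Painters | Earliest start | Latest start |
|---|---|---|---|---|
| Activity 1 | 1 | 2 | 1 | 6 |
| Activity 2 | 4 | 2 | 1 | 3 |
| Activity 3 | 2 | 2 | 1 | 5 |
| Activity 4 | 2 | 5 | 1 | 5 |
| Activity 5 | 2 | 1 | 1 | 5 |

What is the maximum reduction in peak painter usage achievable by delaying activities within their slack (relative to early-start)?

Early-start peak: d1:12  d2:10  d3:2  d4:2  d5:0  d6:0 ⇒ 12.
Leveled (Activity 1@1, Activity 2@1, Activity 3@2, Activity 4@5, Activity 5@1): d1:5  d2:5  d3:4  d4:2  d5:5  d6:5 ⇒ 5.
Reduction 12 − 5 = 7.

7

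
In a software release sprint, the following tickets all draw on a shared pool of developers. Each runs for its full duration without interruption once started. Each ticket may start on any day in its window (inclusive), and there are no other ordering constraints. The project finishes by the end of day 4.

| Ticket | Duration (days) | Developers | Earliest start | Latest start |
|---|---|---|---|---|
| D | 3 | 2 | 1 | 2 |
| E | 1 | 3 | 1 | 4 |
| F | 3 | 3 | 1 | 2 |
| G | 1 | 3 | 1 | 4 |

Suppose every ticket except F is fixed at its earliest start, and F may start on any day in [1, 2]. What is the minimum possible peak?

8

F@1: d1:11  d2:5  d3:5  d4:0 → peak 11
F@2: d1:8  d2:5  d3:5  d4:3 → peak 8
Best is F@2, peak 8.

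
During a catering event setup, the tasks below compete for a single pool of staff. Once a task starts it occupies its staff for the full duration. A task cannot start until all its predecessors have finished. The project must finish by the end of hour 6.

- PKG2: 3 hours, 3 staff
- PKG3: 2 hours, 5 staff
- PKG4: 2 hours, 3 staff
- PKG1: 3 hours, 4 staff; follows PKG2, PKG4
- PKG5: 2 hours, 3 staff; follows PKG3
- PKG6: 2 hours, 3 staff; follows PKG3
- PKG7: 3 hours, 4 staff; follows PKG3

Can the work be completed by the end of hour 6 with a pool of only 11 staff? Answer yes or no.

Schedule PKG2@1, PKG3@1, PKG4@1, PKG1@4, PKG5@3, PKG6@5, PKG7@3: h1:11  h2:11  h3:10  h4:11  h5:11  h6:7 — peak 11 ≤ 11.

yes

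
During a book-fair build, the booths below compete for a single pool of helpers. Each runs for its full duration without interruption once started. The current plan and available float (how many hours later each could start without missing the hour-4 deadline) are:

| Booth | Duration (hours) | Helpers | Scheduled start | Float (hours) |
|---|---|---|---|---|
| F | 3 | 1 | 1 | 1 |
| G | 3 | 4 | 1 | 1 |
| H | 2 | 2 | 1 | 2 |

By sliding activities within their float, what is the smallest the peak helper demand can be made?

7

Schedule F@1, G@1, H@1: h1:7  h2:7  h3:5  h4:0 — peak 7.
No arrangement of the 12 feasible schedules does better.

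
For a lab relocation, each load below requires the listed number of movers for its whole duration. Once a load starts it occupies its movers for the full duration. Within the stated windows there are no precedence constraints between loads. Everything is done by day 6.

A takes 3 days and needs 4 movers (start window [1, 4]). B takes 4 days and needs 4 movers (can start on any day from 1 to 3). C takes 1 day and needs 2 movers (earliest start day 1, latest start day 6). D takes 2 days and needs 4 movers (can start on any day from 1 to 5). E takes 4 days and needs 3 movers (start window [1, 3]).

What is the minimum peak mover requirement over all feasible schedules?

Early-start (A@1, B@1, C@1, D@1, E@1) gives peak 17: d1:17  d2:15  d3:11  d4:7  d5:0  d6:0.
Shift D→4, E→2.
Schedule A@1, B@1, C@1, D@4, E@2: d1:10  d2:11  d3:11  d4:11  d5:7  d6:0 — peak 11.

11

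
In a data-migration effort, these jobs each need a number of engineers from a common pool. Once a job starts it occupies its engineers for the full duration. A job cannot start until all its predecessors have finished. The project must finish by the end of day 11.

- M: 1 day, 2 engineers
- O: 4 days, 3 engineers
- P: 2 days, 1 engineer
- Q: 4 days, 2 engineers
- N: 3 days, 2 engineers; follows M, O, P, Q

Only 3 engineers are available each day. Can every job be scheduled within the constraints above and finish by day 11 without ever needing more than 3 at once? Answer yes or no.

no

The minimum achievable peak is 4; 3 < 4, so no feasible schedule stays within the cap.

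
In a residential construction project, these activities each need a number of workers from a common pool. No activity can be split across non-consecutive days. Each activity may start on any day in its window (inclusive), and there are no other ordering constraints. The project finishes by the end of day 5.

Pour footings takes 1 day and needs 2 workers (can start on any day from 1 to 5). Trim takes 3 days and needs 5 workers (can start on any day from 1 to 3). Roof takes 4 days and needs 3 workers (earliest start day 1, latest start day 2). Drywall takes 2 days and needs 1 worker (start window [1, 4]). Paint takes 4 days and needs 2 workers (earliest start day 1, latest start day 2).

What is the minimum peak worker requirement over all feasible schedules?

10

Early-start (Pour footings@1, Trim@1, Roof@1, Drywall@1, Paint@1) gives peak 13: d1:13  d2:11  d3:10  d4:5  d5:0.
Shift Drywall→4, Paint→2.
Schedule Pour footings@1, Trim@1, Roof@1, Drywall@4, Paint@2: d1:10  d2:10  d3:10  d4:6  d5:3 — peak 10.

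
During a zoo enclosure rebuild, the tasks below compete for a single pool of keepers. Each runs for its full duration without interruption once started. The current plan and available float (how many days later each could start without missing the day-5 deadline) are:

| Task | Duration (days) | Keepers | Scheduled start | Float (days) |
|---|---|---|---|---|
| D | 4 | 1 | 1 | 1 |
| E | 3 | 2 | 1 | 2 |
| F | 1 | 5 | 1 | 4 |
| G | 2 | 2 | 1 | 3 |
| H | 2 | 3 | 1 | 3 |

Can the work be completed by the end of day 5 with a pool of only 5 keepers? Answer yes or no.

no

The minimum achievable peak is 6; 5 < 6, so no feasible schedule stays within the cap.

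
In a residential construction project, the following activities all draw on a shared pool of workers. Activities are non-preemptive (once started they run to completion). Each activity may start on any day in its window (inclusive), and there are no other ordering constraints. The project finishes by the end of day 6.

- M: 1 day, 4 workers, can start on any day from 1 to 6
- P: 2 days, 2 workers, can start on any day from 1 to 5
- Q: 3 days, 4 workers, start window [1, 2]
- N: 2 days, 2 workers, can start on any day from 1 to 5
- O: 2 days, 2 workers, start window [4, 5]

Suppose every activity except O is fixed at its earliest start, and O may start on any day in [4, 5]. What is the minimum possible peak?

12

O@4: d1:12  d2:8  d3:4  d4:2  d5:2  d6:0 → peak 12
O@5: d1:12  d2:8  d3:4  d4:0  d5:2  d6:2 → peak 12
Best is O@4, peak 12.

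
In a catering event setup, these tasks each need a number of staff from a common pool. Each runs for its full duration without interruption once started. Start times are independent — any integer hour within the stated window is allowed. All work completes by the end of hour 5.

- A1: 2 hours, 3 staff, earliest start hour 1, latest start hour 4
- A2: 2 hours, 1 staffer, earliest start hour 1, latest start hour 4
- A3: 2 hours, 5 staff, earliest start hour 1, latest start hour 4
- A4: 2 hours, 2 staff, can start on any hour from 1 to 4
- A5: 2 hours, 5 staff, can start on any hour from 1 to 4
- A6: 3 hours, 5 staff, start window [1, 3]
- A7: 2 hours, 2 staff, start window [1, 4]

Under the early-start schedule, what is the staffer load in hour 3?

5

At early start, hour 3 has: A6.
Demand: 5 = 5.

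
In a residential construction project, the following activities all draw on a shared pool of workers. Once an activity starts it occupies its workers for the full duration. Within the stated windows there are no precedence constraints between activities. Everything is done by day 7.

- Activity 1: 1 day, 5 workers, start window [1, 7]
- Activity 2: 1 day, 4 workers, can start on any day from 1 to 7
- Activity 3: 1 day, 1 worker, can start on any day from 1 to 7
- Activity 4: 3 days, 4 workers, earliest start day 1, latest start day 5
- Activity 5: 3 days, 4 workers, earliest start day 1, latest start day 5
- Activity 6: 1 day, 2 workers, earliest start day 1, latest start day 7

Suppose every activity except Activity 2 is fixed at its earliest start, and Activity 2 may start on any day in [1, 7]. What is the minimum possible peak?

Activity 2@1: d1:20  d2:8  d3:8  d4:0  d5:0  d6:0  d7:0 → peak 20
Activity 2@2: d1:16  d2:12  d3:8  d4:0  d5:0  d6:0  d7:0 → peak 16
Activity 2@3: d1:16  d2:8  d3:12  d4:0  d5:0  d6:0  d7:0 → peak 16
Activity 2@4: d1:16  d2:8  d3:8  d4:4  d5:0  d6:0  d7:0 → peak 16
Activity 2@5: d1:16  d2:8  d3:8  d4:0  d5:4  d6:0  d7:0 → peak 16
Activity 2@6: d1:16  d2:8  d3:8  d4:0  d5:0  d6:4  d7:0 → peak 16
Activity 2@7: d1:16  d2:8  d3:8  d4:0  d5:0  d6:0  d7:4 → peak 16
Best is Activity 2@2, peak 16.

16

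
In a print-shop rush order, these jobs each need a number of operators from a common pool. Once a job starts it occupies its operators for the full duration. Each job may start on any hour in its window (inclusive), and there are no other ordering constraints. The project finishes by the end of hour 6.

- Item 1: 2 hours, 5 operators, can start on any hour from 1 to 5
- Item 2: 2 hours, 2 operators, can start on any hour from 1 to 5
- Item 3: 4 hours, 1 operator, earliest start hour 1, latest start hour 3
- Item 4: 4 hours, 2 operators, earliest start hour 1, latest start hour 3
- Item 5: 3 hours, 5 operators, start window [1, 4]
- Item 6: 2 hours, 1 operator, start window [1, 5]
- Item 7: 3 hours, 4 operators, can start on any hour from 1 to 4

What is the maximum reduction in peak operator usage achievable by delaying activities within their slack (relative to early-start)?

10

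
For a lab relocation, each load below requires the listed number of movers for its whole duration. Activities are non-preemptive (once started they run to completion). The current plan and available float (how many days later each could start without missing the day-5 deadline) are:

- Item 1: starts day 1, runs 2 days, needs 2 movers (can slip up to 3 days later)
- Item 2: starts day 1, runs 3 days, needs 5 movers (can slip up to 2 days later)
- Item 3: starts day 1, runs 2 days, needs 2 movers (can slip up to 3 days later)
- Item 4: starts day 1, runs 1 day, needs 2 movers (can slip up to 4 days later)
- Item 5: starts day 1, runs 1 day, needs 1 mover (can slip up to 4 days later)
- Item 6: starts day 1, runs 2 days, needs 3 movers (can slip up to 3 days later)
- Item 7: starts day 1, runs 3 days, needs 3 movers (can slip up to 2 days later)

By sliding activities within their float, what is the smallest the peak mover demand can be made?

9

Early-start (Item 1@1, Item 2@1, Item 3@1, Item 4@1, Item 5@1, Item 6@1, Item 7@1) gives peak 18: d1:18  d2:15  d3:8  d4:0  d5:0.
Shift Item 4→4, Item 5→3, Item 6→4, Item 7→3.
Schedule Item 1@1, Item 2@1, Item 3@1, Item 4@4, Item 5@3, Item 6@4, Item 7@3: d1:9  d2:9  d3:9  d4:8  d5:6 — peak 9.
Total mover-days = 41 over 5 days ⇒ peak ≥ ⌈41/5⌉ = 9, so 9 is optimal.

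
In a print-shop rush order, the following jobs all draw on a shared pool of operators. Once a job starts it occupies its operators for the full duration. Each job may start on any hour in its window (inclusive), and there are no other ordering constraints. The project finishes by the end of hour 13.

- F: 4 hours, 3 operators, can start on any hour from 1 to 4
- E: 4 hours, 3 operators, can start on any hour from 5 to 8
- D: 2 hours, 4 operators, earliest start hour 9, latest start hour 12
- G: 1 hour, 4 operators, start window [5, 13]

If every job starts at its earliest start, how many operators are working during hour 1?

At early start, hour 1 has: F.
Demand: 3 = 3.

3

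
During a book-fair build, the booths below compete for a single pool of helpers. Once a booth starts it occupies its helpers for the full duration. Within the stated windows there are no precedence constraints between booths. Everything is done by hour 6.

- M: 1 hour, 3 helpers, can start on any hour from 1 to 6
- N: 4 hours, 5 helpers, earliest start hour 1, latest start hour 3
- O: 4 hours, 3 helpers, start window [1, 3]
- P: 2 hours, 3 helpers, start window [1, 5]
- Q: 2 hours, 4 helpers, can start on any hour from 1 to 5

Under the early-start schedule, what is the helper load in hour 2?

15

At early start, hour 2 has: N, O, P, Q.
Demand: 5 + 3 + 3 + 4 = 15.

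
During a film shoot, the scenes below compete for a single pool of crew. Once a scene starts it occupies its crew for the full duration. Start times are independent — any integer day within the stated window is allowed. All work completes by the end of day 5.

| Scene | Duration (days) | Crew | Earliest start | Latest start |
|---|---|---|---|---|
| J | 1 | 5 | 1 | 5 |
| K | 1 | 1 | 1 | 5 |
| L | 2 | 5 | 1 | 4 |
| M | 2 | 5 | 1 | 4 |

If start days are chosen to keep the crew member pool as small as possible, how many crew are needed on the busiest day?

Early-start (J@1, K@1, L@1, M@1) gives peak 16: d1:16  d2:10  d3:0  d4:0  d5:0.
Shift L→2, M→4.
Schedule J@1, K@1, L@2, M@4: d1:6  d2:5  d3:5  d4:5  d5:5 — peak 6.
Total crew member-days = 26 over 5 days ⇒ peak ≥ ⌈26/5⌉ = 6, so 6 is optimal.

6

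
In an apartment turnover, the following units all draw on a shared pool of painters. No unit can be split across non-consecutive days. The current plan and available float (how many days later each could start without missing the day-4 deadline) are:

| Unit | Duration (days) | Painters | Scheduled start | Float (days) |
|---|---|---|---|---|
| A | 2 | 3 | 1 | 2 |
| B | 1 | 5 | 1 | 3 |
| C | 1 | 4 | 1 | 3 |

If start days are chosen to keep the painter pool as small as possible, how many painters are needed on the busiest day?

Early-start (A@1, B@1, C@1) gives peak 12: d1:12  d2:3  d3:0  d4:0.
Shift B→3, C→4.
Schedule A@1, B@3, C@4: d1:3  d2:3  d3:5  d4:4 — peak 5.

5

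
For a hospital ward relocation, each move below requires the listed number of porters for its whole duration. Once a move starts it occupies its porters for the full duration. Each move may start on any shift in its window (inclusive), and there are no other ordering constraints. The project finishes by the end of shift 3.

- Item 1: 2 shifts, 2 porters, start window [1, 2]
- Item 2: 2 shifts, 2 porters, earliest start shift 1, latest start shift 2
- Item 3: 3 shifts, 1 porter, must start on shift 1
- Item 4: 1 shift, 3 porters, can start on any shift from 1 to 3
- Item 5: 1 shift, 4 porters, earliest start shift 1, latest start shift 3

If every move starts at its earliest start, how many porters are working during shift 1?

At early start, shift 1 has: Item 1, Item 2, Item 3, Item 4, Item 5.
Demand: 2 + 2 + 1 + 3 + 4 = 12.

12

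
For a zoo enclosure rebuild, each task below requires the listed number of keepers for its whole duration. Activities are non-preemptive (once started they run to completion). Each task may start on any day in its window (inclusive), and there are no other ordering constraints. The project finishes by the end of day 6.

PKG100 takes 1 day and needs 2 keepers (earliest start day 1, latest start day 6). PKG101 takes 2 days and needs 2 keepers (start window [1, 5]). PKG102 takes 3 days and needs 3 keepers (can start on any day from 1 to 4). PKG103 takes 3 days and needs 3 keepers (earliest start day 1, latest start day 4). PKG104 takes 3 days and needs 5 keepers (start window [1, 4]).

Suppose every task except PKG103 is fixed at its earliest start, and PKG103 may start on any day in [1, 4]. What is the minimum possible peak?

12

PKG103@1: d1:15  d2:13  d3:11  d4:0  d5:0  d6:0 → peak 15
PKG103@2: d1:12  d2:13  d3:11  d4:3  d5:0  d6:0 → peak 13
PKG103@3: d1:12  d2:10  d3:11  d4:3  d5:3  d6:0 → peak 12
PKG103@4: d1:12  d2:10  d3:8  d4:3  d5:3  d6:3 → peak 12
Best is PKG103@3, peak 12.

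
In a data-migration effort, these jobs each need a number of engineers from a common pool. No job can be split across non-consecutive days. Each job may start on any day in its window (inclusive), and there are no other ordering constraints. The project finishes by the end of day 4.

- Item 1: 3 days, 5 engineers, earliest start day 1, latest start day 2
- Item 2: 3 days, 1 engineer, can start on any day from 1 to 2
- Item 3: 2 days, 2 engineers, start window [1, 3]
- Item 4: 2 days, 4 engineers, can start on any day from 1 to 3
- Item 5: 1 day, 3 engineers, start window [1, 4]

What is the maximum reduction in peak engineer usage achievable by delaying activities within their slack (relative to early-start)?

5

Early-start peak: d1:15  d2:12  d3:6  d4:0 ⇒ 15.
Leveled (Item 1@1, Item 2@1, Item 3@1, Item 4@3, Item 5@4): d1:8  d2:8  d3:10  d4:7 ⇒ 10.
Reduction 15 − 10 = 5.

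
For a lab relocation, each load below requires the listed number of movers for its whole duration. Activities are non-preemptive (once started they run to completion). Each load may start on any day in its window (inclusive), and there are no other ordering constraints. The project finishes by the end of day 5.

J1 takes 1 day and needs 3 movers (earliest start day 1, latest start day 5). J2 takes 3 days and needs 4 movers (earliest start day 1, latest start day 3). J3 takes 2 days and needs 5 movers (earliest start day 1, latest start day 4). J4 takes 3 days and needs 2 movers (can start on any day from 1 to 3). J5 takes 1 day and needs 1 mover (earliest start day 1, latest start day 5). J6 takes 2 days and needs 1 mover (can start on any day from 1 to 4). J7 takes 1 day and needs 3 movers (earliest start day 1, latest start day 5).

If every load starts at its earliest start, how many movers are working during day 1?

19

At early start, day 1 has: J1, J2, J3, J4, J5, J6, J7.
Demand: 3 + 4 + 5 + 2 + 1 + 1 + 3 = 19.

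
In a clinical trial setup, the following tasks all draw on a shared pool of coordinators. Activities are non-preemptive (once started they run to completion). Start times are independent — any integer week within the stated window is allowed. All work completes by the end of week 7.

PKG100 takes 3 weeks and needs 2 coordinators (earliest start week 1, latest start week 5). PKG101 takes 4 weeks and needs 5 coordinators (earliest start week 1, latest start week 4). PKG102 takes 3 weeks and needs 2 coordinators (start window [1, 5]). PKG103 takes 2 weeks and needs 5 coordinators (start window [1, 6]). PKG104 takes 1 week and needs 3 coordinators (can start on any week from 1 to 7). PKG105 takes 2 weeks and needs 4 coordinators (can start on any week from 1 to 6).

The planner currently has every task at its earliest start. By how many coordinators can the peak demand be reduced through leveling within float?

Early-start peak: w1:21  w2:18  w3:9  w4:5  w5:0  w6:0  w7:0 ⇒ 21.
Leveled (PKG100@1, PKG101@1, PKG102@1, PKG103@5, PKG104@4, PKG105@5): w1:9  w2:9  w3:9  w4:8  w5:9  w6:9  w7:0 ⇒ 9.
Reduction 21 − 9 = 12.

12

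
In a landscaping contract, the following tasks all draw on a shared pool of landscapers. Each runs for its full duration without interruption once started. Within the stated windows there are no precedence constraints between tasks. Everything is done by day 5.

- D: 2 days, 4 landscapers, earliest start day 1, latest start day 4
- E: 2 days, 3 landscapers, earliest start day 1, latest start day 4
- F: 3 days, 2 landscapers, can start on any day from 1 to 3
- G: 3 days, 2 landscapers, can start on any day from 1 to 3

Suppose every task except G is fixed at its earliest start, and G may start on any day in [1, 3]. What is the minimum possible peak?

G@1: d1:11  d2:11  d3:4  d4:0  d5:0 → peak 11
G@2: d1:9  d2:11  d3:4  d4:2  d5:0 → peak 11
G@3: d1:9  d2:9  d3:4  d4:2  d5:2 → peak 9
Best is G@3, peak 9.

9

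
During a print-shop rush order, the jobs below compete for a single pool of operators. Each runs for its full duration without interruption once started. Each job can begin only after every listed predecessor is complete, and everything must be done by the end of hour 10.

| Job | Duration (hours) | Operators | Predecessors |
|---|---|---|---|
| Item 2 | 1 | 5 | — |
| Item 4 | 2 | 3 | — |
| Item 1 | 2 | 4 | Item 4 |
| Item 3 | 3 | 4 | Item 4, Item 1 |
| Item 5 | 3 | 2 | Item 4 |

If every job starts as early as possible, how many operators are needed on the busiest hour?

8

Early-start schedule: Item 2@1, Item 4@1, Item 1@3, Item 3@5, Item 5@3.
Load per hour: hour 1: 8, hour 2: 3, hour 3: 6, hour 4: 6, hour 5: 6, hour 6: 4, hour 7: 4, hour 8: 0, hour 9: 0, hour 10: 0.
Peak is 8.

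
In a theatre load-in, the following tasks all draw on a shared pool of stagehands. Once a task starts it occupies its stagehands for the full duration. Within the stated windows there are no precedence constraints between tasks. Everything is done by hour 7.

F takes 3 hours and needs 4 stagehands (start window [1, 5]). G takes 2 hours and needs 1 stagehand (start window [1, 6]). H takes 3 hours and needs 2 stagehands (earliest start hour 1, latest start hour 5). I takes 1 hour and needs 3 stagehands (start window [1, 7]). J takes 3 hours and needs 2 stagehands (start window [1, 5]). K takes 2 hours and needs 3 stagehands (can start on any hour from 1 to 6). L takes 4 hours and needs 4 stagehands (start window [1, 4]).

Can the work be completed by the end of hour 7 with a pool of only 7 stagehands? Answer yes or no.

Total stagehand-hours = 51; over 7 hours the average is 51/7 > 7, so some hour must exceed 7.

no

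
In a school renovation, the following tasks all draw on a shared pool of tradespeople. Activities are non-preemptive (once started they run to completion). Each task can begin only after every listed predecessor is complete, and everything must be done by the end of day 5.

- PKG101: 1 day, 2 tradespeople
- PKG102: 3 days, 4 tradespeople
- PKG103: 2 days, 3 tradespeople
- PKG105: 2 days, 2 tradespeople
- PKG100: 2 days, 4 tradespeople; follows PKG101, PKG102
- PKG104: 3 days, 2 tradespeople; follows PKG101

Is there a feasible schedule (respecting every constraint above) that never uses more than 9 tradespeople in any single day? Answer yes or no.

Schedule PKG101@1, PKG102@1, PKG103@1, PKG105@2, PKG100@4, PKG104@3: d1:9  d2:9  d3:8  d4:6  d5:6 — peak 9 ≤ 9.

yes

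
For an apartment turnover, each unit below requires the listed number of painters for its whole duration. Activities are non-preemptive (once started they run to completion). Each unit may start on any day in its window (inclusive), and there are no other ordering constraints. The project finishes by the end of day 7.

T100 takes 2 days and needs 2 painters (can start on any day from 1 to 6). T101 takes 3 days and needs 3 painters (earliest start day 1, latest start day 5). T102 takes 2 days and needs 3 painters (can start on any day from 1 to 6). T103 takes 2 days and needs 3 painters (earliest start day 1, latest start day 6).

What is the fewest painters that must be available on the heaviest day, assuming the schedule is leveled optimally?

Early-start (T100@1, T101@1, T102@1, T103@1) gives peak 11: d1:11  d2:11  d3:3  d4:0  d5:0  d6:0  d7:0.
Shift T102→4, T103→6.
Schedule T100@1, T101@1, T102@4, T103@6: d1:5  d2:5  d3:3  d4:3  d5:3  d6:3  d7:3 — peak 5.

5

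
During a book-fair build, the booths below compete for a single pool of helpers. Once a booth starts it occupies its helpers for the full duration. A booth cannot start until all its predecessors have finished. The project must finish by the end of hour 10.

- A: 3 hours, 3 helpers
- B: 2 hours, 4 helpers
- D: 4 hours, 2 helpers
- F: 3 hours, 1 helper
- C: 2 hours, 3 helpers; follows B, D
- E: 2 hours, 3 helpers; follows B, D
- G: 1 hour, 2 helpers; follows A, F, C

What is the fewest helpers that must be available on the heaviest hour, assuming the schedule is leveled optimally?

Early-start (A@1, B@1, D@1, F@1, C@5, E@5, G@7) gives peak 10: h1:10  h2:10  h3:6  h4:2  h5:6  h6:6  h7:2  h8:0  h9:0  h10:0.
Shift B→5, F→4, C→7, E→9, G→9.
Schedule A@1, B@5, D@1, F@4, C@7, E@9, G@9: h1:5  h2:5  h3:5  h4:3  h5:5  h6:5  h7:3  h8:3  h9:5  h10:3 — peak 5.
Total helper-hours = 42 over 10 hours ⇒ peak ≥ ⌈42/10⌉ = 5, so 5 is optimal.

5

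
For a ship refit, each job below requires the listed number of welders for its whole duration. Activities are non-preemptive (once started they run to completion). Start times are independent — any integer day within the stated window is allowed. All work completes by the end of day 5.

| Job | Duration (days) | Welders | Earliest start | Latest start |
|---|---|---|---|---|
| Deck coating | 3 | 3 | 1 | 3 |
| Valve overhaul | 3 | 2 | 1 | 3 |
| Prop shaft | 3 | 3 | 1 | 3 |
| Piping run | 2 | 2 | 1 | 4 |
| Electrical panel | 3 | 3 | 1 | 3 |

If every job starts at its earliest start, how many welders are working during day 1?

At early start, day 1 has: Deck coating, Valve overhaul, Prop shaft, Piping run, Electrical panel.
Demand: 3 + 2 + 3 + 2 + 3 = 13.

13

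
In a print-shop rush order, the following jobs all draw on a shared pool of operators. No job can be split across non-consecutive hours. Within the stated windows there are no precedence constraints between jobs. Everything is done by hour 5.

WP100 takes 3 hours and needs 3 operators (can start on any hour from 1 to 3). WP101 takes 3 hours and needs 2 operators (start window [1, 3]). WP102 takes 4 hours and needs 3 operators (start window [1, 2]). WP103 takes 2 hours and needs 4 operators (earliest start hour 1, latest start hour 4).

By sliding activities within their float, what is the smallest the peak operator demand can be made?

Early-start (WP100@1, WP101@1, WP102@1, WP103@1) gives peak 12: h1:12  h2:12  h3:8  h4:3  h5:0.
Shift WP103→4.
Schedule WP100@1, WP101@1, WP102@1, WP103@4: h1:8  h2:8  h3:8  h4:7  h5:4 — peak 8.

8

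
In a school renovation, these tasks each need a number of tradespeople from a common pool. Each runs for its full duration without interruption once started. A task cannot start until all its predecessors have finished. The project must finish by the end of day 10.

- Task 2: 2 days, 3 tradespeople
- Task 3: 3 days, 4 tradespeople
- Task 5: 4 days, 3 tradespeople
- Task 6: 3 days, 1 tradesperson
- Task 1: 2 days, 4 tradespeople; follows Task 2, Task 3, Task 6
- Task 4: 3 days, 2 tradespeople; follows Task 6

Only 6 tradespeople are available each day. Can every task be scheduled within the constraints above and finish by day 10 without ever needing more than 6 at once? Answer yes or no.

Schedule Task 2@1, Task 3@5, Task 5@1, Task 6@3, Task 1@8, Task 4@6: d1:6  d2:6  d3:4  d4:4  d5:5  d6:6  d7:6  d8:6  d9:4  d10:0 — peak 6 ≤ 6.

yes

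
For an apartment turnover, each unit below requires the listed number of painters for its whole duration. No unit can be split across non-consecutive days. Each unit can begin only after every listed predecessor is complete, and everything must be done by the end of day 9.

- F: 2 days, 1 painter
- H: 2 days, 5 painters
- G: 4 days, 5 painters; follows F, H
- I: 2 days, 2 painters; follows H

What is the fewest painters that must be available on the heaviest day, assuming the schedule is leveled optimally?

5

Early-start (F@1, H@1, G@3, I@3) gives peak 7: d1:6  d2:6  d3:7  d4:7  d5:5  d6:5  d7:0  d8:0  d9:0.
Shift F→3, G→5.
Schedule F@3, H@1, G@5, I@3: d1:5  d2:5  d3:3  d4:3  d5:5  d6:5  d7:5  d8:5  d9:0 — peak 5.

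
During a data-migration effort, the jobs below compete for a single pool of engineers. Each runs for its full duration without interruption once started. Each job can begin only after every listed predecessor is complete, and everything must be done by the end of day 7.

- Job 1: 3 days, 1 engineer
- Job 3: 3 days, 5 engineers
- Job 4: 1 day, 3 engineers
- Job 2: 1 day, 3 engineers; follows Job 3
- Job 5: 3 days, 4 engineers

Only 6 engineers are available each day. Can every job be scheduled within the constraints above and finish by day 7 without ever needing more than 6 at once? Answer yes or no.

Schedule Job 1@1, Job 3@1, Job 4@4, Job 2@4, Job 5@5: d1:6  d2:6  d3:6  d4:6  d5:4  d6:4  d7:4 — peak 6 ≤ 6.

yes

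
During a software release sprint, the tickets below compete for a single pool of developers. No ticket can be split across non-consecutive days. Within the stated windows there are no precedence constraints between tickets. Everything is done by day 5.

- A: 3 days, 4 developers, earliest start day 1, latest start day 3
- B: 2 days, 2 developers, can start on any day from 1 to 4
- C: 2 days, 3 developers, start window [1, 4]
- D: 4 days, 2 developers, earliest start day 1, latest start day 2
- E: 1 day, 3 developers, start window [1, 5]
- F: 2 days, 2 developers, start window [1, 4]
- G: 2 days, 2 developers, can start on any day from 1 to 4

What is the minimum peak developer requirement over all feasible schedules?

Early-start (A@1, B@1, C@1, D@1, E@1, F@1, G@1) gives peak 18: d1:18  d2:15  d3:6  d4:2  d5:0.
Shift C→3, E→5, F→4, G→4.
Schedule A@1, B@1, C@3, D@1, E@5, F@4, G@4: d1:8  d2:8  d3:9  d4:9  d5:7 — peak 9.
Total developer-days = 41 over 5 days ⇒ peak ≥ ⌈41/5⌉ = 9, so 9 is optimal.

9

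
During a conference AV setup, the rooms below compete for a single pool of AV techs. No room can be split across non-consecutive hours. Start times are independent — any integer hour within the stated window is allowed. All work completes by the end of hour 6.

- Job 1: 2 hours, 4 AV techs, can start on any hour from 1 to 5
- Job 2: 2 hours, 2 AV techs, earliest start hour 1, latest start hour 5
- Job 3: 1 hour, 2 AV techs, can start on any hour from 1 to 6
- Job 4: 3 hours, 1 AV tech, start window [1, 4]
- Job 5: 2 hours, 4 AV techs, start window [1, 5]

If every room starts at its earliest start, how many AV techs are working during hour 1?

13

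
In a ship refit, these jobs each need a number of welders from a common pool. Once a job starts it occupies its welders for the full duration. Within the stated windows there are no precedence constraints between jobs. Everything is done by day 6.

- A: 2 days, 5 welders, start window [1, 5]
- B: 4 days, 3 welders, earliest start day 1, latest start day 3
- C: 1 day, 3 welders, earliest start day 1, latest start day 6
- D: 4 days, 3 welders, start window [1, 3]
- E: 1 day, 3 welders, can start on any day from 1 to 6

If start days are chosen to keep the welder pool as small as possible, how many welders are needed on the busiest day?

Early-start (A@1, B@1, C@1, D@1, E@1) gives peak 17: d1:17  d2:11  d3:6  d4:6  d5:0  d6:0.
Shift C→5, D→3, E→6.
Schedule A@1, B@1, C@5, D@3, E@6: d1:8  d2:8  d3:6  d4:6  d5:6  d6:6 — peak 8.

8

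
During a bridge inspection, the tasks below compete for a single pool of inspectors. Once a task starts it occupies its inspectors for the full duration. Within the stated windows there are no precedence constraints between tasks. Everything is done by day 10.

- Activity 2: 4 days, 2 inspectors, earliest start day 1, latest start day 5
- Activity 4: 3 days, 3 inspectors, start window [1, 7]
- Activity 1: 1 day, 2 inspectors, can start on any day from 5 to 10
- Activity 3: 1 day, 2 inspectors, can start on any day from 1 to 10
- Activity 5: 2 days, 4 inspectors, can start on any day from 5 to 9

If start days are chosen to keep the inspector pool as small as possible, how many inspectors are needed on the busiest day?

4

Early-start (Activity 2@1, Activity 4@1, Activity 1@5, Activity 3@1, Activity 5@5) gives peak 7: d1:7  d2:5  d3:5  d4:2  d5:6  d6:4  d7:0  d8:0  d9:0  d10:0.
Shift Activity 4→5, Activity 1→8, Activity 5→9.
Schedule Activity 2@1, Activity 4@5, Activity 1@8, Activity 3@1, Activity 5@9: d1:4  d2:2  d3:2  d4:2  d5:3  d6:3  d7:3  d8:2  d9:4  d10:4 — peak 4.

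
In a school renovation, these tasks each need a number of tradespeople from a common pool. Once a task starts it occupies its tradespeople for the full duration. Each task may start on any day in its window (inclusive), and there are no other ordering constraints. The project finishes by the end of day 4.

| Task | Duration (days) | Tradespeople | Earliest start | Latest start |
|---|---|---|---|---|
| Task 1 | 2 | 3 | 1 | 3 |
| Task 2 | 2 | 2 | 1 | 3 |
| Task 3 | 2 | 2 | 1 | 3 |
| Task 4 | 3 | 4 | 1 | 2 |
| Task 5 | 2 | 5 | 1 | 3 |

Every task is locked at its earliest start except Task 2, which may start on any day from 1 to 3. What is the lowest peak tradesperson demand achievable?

Task 2@1: d1:16  d2:16  d3:4  d4:0 → peak 16
Task 2@2: d1:14  d2:16  d3:6  d4:0 → peak 16
Task 2@3: d1:14  d2:14  d3:6  d4:2 → peak 14
Best is Task 2@3, peak 14.

14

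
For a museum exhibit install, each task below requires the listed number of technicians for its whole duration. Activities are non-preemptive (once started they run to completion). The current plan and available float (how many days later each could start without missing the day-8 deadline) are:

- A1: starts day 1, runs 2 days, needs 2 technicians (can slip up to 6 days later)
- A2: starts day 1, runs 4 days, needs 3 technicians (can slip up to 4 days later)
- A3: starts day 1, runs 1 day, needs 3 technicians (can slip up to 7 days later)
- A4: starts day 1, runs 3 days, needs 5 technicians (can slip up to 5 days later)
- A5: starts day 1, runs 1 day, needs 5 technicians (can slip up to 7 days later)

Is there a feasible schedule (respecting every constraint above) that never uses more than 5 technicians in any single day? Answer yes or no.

no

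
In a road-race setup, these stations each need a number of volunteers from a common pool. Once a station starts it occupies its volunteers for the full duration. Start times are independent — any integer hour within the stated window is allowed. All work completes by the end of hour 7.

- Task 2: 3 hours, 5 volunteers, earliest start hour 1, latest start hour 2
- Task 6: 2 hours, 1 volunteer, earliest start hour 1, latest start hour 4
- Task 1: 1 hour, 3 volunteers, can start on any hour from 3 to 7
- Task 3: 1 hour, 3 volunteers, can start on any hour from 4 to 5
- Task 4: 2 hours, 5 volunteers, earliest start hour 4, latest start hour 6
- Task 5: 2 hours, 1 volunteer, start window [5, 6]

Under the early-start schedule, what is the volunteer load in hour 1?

At early start, hour 1 has: Task 2, Task 6.
Demand: 5 + 1 = 6.

6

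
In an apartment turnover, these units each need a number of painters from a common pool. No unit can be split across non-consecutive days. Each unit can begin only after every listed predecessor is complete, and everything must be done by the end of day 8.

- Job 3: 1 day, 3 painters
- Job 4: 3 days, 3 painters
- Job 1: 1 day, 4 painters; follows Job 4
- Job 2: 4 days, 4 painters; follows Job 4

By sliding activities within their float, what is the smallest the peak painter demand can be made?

Early-start (Job 3@1, Job 4@1, Job 1@4, Job 2@4) gives peak 8: d1:6  d2:3  d3:3  d4:8  d5:4  d6:4  d7:4  d8:0.
Shift Job 2→5.
Schedule Job 3@1, Job 4@1, Job 1@4, Job 2@5: d1:6  d2:3  d3:3  d4:4  d5:4  d6:4  d7:4  d8:4 — peak 6.

6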